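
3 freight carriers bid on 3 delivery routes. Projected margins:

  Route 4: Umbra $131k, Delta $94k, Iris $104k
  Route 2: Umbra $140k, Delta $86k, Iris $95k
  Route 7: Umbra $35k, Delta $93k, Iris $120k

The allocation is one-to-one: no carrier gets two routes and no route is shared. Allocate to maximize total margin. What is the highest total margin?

This is the linear assignment problem.
Optimal: Umbra→Route 2 ($140k), Delta→Route 4 ($94k), Iris→Route 7 ($120k) — total 140+94+120 = $354k.
Column-greedy (each route in turn goes to its best remaining carrier) gives $319k, worse by 35.
Next-best assignment: Umbra→Route 4, Delta→Route 2, Iris→Route 7 = $337k.

Max total: $354k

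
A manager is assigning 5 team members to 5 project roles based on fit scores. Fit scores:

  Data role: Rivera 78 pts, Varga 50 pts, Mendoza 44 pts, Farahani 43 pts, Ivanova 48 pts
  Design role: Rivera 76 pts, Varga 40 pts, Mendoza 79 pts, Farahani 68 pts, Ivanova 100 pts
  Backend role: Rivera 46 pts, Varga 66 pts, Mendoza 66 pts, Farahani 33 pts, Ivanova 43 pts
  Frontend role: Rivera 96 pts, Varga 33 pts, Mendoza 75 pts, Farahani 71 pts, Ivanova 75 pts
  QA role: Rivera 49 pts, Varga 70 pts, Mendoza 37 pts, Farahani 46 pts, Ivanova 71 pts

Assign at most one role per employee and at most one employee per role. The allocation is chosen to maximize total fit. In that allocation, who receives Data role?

Treat this as an assignment problem: match each employee to one role.
Optimal: Rivera→Data role (78 pts), Varga→QA role (70 pts), Mendoza→Backend role (66 pts), Farahani→Frontend role (71 pts), Ivanova→Design role (100 pts) — total 78+70+66+71+100 = 385 pts.
Max-entry greedy (repeatedly take the single best remaining cell) gives 375 pts, worse by 10.
Next-best assignment: Rivera→Frontend role, Varga→QA role, Mendoza→Backend role, Farahani→Data role, Ivanova→Design role = 375 pts.
Swapping Farahani↔Ivanova (Farahani→Design role 68 pts, Ivanova→Frontend role 75 pts) loses 28.
Rivera's own top role is Frontend role (96 pts), but forcing Rivera→Frontend role and reassigning the rest optimally gives only 375 pts — worse by 10.

Rivera receives Data role.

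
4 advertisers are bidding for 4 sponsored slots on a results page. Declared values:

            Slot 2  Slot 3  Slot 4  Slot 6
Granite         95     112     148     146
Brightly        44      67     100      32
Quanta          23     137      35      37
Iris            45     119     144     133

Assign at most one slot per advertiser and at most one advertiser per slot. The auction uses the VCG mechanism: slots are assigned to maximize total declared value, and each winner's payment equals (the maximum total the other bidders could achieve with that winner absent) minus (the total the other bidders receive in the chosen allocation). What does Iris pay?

Efficient allocation: Granite→Slot 6 ($146), Brightly→Slot 2 ($44), Quanta→Slot 3 ($137), Iris→Slot 4 ($144); total welfare W = $471.
Iris receives Slot 4 at value $144, so the others get W − 144 = $327.
Without Iris: best allocation of the remaining 3 bidders over all 4 slots is Granite→Slot 6 ($146), Brightly→Slot 4 ($100), Quanta→Slot 3 ($137), total $383.
VCG payment = (others' best without Iris) − (others' welfare with Iris) = 383 − 327 = $56.

Iris pays $56.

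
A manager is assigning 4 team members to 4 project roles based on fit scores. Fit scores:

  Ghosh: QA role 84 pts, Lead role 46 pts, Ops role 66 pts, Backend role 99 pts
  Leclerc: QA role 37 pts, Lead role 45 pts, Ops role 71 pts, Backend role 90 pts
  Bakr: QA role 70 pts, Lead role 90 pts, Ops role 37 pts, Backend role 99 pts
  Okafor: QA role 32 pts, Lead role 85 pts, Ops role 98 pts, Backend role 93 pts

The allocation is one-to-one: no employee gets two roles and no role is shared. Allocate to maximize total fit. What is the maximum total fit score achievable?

Max total: 362 pts

Optimal: Ghosh→QA role (84 pts), Leclerc→Backend role (90 pts), Bakr→Lead role (90 pts), Okafor→Ops role (98 pts) — total 84+90+90+98 = 362 pts.
Max-entry greedy (repeatedly take the single best remaining cell) gives 324 pts, worse by 38.
Next-best assignment: Ghosh→QA role, Leclerc→Ops role, Bakr→Backend role, Okafor→Lead role = 339 pts.
Swapping Leclerc↔Okafor (Leclerc→Ops role 71 pts, Okafor→Backend role 93 pts) loses 24.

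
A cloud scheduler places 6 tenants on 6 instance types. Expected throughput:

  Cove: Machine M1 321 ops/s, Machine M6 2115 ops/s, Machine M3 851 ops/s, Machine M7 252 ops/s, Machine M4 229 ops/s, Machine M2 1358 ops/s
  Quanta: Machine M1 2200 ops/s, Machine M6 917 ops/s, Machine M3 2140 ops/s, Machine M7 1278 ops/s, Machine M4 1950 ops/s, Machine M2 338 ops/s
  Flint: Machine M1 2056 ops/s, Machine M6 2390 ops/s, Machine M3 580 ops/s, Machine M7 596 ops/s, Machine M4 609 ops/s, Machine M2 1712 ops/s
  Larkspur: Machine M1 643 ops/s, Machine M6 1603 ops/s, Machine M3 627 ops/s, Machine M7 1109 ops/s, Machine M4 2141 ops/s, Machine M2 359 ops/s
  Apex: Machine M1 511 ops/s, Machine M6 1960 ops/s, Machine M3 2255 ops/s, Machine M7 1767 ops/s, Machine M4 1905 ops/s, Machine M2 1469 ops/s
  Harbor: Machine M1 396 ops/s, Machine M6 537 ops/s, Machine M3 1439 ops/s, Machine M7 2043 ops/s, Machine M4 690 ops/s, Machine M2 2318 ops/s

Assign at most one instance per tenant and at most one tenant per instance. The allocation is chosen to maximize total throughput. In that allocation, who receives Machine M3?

Optimal: Cove→Machine M6 (2115 ops/s), Quanta→Machine M3 (2140 ops/s), Flint→Machine M1 (2056 ops/s), Larkspur→Machine M4 (2141 ops/s), Apex→Machine M7 (1767 ops/s), Harbor→Machine M2 (2318 ops/s) — total 2115+2140+2056+2141+1767+2318 = 12537 ops/s.
Max-entry greedy (repeatedly take the single best remaining cell) gives 11556 ops/s, worse by 981.
Next-best assignment: Cove→Machine M6, Quanta→Machine M1, Flint→Machine M2, Larkspur→Machine M4, Apex→Machine M3, Harbor→Machine M7 = 12466 ops/s.
Quanta's own top instance is Machine M1 (2200 ops/s), but forcing Quanta→Machine M1 and reassigning the rest optimally gives only 12466 ops/s — worse by 71.

Quanta receives Machine M3.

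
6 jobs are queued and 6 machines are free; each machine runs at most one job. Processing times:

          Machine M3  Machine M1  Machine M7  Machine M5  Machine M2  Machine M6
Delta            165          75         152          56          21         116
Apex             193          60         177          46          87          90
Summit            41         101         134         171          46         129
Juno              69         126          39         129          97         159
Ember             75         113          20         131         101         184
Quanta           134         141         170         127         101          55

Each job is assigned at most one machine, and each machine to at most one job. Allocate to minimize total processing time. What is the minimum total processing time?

Optimal: Delta→Machine M5 (56 min), Apex→Machine M1 (60 min), Summit→Machine M2 (46 min), Juno→Machine M3 (69 min), Ember→Machine M7 (20 min), Quanta→Machine M6 (55 min) — total 56+60+46+69+20+55 = 306 min.
Min-entry greedy (repeatedly take the single cheapest remaining cell) gives 309 min, worse by 3.
Next-best assignment: Delta→Machine M2, Apex→Machine M5, Summit→Machine M3, Juno→Machine M1, Ember→Machine M7, Quanta→Machine M6 = 309 min.
No other one-to-one assignment undercuts 306 min.

Min total: 306 min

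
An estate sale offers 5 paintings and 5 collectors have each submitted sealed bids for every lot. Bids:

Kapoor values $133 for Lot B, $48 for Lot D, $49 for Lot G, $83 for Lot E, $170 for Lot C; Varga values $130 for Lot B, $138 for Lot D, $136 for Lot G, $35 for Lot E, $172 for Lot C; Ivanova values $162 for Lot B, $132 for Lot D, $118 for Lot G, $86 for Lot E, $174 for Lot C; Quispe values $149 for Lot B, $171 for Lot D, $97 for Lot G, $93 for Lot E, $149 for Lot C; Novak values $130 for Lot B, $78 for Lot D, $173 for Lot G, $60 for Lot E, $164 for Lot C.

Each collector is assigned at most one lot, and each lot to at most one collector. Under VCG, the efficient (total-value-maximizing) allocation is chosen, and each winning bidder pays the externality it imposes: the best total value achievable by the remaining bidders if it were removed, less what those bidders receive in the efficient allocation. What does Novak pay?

Efficient allocation: Kapoor→Lot E ($83), Varga→Lot C ($172), Ivanova→Lot B ($162), Quispe→Lot D ($171), Novak→Lot G ($173); total welfare W = $761.
Novak receives Lot G at value $173, so the others get W − 173 = $588.
Without Novak: best allocation of the remaining 4 bidders over all 5 lots is Kapoor→Lot C ($170), Varga→Lot G ($136), Ivanova→Lot B ($162), Quispe→Lot D ($171), total $639.
VCG payment = (others' best without Novak) − (others' welfare with Novak) = 639 − 588 = $51.

Novak pays $51.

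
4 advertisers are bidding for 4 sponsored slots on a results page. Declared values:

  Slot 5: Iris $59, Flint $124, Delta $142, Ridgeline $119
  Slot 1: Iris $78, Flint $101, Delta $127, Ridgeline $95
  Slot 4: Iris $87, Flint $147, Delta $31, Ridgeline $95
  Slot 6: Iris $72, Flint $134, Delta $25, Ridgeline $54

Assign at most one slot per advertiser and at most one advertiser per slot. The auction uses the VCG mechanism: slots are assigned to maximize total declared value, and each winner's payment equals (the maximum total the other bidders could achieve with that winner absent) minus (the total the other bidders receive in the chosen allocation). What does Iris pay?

Efficient allocation: Iris→Slot 4 ($87), Flint→Slot 6 ($134), Delta→Slot 1 ($127), Ridgeline→Slot 5 ($119); total welfare W = $467.
Iris receives Slot 4 at value $87, so the others get W − 87 = $380.
Without Iris: best allocation of the remaining 3 bidders over all 4 slots is Flint→Slot 4 ($147), Delta→Slot 1 ($127), Ridgeline→Slot 5 ($119), total $393.
VCG payment = (others' best without Iris) − (others' welfare with Iris) = 393 − 380 = $13.

Iris pays $13.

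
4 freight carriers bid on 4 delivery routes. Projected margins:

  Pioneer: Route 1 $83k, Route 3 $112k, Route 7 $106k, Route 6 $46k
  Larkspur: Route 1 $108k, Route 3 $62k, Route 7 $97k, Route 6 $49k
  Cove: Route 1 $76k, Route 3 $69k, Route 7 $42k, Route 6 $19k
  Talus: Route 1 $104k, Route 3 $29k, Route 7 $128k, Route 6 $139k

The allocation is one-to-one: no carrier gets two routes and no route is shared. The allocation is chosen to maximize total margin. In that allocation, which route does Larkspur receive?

Larkspur receives Route 7.

This is a one-to-one assignment (maximum-weight bipartite matching).
Optimal: Pioneer→Route 3 ($112k), Larkspur→Route 7 ($97k), Cove→Route 1 ($76k), Talus→Route 6 ($139k) — total 112+97+76+139 = $424k.
Column-greedy (each route in turn goes to its best remaining carrier) gives $367k, worse by 57.
Swapping Larkspur↔Talus (Larkspur→Route 6 $49k, Talus→Route 7 $128k) loses 59.
Every other assignment is strictly worse.
Larkspur's own top route is Route 1 ($108k), but forcing Larkspur→Route 1 and reassigning the rest optimally gives only $422k — worse by 2.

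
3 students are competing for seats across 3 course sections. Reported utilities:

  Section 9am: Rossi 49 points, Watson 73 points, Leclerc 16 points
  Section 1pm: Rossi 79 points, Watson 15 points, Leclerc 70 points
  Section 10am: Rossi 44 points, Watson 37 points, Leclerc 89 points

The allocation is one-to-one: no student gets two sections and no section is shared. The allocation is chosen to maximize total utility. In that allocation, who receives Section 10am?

Optimal: Rossi→Section 1pm (79 points), Watson→Section 9am (73 points), Leclerc→Section 10am (89 points) — total 79+73+89 = 241 points.
Checked against all permutations: 241 points is optimal.

Leclerc receives Section 10am.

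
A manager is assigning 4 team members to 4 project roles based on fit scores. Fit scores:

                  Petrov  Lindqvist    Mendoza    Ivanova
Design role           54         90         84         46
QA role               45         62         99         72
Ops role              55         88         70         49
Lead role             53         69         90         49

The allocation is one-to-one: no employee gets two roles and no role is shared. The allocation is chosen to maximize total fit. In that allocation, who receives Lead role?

Optimal: Petrov→Ops role (55 pts), Lindqvist→Design role (90 pts), Mendoza→Lead role (90 pts), Ivanova→QA role (72 pts) — total 55+90+90+72 = 307 pts.
Row-greedy (each employee in turn takes its best remaining role) gives 293 pts, worse by 14.
Next-best assignment: Petrov→Design role, Lindqvist→Ops role, Mendoza→Lead role, Ivanova→QA role = 304 pts.
Mendoza's own top role is QA role (99 pts), but forcing Mendoza→QA role and reassigning the rest optimally gives only 293 pts — worse by 14.

Mendoza receives Lead role.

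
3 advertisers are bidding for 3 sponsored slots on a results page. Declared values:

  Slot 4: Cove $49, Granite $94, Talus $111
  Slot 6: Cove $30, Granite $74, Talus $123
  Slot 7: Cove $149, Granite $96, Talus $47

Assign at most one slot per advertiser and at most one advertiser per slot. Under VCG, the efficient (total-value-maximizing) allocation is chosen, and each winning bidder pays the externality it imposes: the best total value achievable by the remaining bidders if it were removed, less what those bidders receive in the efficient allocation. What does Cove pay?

Efficient allocation: Cove→Slot 7 ($149), Granite→Slot 4 ($94), Talus→Slot 6 ($123); total welfare W = $366.
Cove receives Slot 7 at value $149, so the others get W − 149 = $217.
Without Cove: best allocation of the remaining 2 bidders over all 3 slots is Granite→Slot 7 ($96), Talus→Slot 6 ($123), total $219.
VCG payment = (others' best without Cove) − (others' welfare with Cove) = 219 − 217 = $2.

Cove pays $2.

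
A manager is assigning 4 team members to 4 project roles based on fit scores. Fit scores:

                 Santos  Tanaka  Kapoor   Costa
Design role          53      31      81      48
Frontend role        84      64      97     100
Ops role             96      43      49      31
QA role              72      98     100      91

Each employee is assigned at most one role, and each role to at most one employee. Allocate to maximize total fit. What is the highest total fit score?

Max total: 375 pts

This is the linear assignment problem.
Optimal: Santos→Ops role (96 pts), Tanaka→QA role (98 pts), Kapoor→Design role (81 pts), Costa→Frontend role (100 pts) — total 96+98+81+100 = 375 pts.
Max-entry greedy (repeatedly take the single best remaining cell) gives 327 pts, worse by 48.
Swapping Kapoor↔Tanaka (Kapoor→QA role 100 pts, Tanaka→Design role 31 pts) loses 48.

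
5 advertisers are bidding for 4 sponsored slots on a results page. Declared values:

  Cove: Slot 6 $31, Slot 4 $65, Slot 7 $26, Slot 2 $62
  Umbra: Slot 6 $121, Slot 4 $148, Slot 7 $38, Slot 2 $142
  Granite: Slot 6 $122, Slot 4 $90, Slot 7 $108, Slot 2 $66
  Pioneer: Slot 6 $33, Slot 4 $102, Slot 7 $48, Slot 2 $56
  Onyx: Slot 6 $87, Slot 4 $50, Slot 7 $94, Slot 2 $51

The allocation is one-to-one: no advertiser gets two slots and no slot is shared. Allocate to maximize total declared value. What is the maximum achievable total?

This is a one-to-one assignment (maximum-weight bipartite matching).
Optimal: Granite→Slot 6 ($122), Pioneer→Slot 4 ($102), Onyx→Slot 7 ($94), Umbra→Slot 2 ($142) — total 122+102+94+142 = $460.
Column-greedy (each slot in turn goes to its best remaining advertiser) gives $426, worse by 34.

Max total: $460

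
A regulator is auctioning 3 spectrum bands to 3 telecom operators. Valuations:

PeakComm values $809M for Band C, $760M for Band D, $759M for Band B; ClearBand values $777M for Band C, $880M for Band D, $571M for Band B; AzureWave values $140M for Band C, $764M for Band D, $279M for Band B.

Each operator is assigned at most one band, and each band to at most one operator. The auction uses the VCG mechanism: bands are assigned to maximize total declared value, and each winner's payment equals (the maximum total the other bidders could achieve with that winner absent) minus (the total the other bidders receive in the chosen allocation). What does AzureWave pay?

Efficient allocation: PeakComm→Band B ($759M), ClearBand→Band C ($777M), AzureWave→Band D ($764M); total welfare W = $2300M.
AzureWave receives Band D at value $764M, so the others get W − 764 = $1536M.
Without AzureWave: best allocation of the remaining 2 bidders over all 3 bands is PeakComm→Band C ($809M), ClearBand→Band D ($880M), total $1689M.
VCG payment = (others' best without AzureWave) − (others' welfare with AzureWave) = 1689 − 1536 = $153M.

AzureWave pays $153M.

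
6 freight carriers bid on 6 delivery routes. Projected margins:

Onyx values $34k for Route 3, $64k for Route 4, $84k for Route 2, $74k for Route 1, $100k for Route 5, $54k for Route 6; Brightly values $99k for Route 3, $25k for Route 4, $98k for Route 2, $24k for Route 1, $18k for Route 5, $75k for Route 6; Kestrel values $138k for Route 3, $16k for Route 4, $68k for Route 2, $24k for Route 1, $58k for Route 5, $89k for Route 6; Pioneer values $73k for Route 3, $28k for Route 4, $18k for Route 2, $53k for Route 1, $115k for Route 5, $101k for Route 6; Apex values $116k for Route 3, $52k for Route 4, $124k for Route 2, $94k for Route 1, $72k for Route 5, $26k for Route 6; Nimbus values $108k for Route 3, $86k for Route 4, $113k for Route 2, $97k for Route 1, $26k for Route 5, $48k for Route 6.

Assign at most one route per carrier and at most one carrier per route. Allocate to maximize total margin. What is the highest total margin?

Max total: $617k

Optimal: Onyx→Route 5 ($100k), Brightly→Route 2 ($98k), Kestrel→Route 3 ($138k), Pioneer→Route 6 ($101k), Apex→Route 1 ($94k), Nimbus→Route 4 ($86k) — total 100+98+138+101+94+86 = $617k.
Max-entry greedy (repeatedly take the single best remaining cell) gives $613k, worse by 4.
Every other assignment is strictly worse.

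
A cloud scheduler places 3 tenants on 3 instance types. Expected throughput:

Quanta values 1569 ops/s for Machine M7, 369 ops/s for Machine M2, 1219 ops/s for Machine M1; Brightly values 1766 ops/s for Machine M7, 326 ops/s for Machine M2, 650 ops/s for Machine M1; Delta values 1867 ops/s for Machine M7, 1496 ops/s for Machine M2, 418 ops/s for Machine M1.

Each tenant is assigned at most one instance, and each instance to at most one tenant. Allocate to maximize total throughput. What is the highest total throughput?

Max total: 4481 ops/s

Treat this as an assignment problem: match each tenant to one instance.
Optimal: Quanta→Machine M1 (1219 ops/s), Brightly→Machine M7 (1766 ops/s), Delta→Machine M2 (1496 ops/s) — total 1219+1766+1496 = 4481 ops/s.
No other one-to-one assignment exceeds 4481 ops/s.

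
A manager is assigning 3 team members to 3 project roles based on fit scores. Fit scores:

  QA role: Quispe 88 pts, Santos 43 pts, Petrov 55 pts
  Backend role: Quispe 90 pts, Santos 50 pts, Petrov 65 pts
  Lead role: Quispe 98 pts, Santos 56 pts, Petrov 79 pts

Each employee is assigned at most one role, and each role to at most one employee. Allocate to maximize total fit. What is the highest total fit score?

Optimal: Quispe→QA role (88 pts), Santos→Backend role (50 pts), Petrov→Lead role (79 pts) — total 88+50+79 = 217 pts.
Column-greedy (each role in turn goes to its best remaining employee) gives 209 pts, worse by 8.
Next-best assignment: Quispe→Backend role, Santos→QA role, Petrov→Lead role = 212 pts.
Swapping Santos↔Petrov (Santos→Lead role 56 pts, Petrov→Backend role 65 pts) loses 8.
Checked against all permutations: 217 pts is optimal.

Maximum total: 217 pts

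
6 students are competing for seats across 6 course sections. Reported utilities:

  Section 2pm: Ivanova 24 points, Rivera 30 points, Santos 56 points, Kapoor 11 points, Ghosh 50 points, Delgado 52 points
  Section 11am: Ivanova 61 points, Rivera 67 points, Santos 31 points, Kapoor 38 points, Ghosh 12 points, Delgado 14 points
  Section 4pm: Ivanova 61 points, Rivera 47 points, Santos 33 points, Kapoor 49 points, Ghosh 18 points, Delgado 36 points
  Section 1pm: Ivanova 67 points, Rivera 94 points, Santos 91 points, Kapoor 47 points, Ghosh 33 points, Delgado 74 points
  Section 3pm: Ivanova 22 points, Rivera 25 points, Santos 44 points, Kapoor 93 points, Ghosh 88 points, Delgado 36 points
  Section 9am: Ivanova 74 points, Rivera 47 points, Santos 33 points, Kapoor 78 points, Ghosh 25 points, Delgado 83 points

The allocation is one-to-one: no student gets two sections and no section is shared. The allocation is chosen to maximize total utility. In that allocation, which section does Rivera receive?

Rivera receives Section 11am.

Optimal: Ivanova→Section 4pm (61 points), Rivera→Section 11am (67 points), Santos→Section 1pm (91 points), Kapoor→Section 3pm (93 points), Ghosh→Section 2pm (50 points), Delgado→Section 9am (83 points) — total 61+67+91+93+50+83 = 445 points.
Column-greedy (each section in turn goes to its best remaining student) gives 376 points, worse by 69.
Checked against all permutations: 445 points is optimal.
Rivera's own top section is Section 1pm (94 points), but forcing Rivera→Section 1pm and reassigning the rest optimally gives only 431 points — worse by 14.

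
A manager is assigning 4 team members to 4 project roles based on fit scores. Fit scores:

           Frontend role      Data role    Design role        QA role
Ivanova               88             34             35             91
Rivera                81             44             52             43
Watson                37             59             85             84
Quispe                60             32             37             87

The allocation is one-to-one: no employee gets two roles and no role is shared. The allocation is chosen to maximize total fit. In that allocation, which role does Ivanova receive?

Optimal: Ivanova→Frontend role (88 pts), Rivera→Data role (44 pts), Watson→Design role (85 pts), Quispe→QA role (87 pts) — total 88+44+85+87 = 304 pts.
Column-greedy (each role in turn goes to its best remaining employee) gives 286 pts, worse by 18.
Checked against all permutations: 304 pts is optimal.
Ivanova's own top role is QA role (91 pts), but forcing Ivanova→QA role and reassigning the rest optimally gives only 289 pts — worse by 15.

Ivanova receives Frontend role.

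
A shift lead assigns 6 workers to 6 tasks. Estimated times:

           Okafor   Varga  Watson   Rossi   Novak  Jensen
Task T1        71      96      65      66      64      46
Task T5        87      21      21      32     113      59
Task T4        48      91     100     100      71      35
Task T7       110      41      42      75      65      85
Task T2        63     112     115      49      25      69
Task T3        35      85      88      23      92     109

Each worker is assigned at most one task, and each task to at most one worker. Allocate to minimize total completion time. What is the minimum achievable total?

Optimal: Okafor→Task T4 (48 min), Varga→Task T7 (41 min), Watson→Task T5 (21 min), Rossi→Task T3 (23 min), Novak→Task T2 (25 min), Jensen→Task T1 (46 min) — total 48+41+21+23+25+46 = 204 min.
Row-greedy (each worker in turn takes its cheapest remaining task) gives 246 min, worse by 42.
Next-best assignment: Okafor→Task T4, Varga→Task T5, Watson→Task T7, Rossi→Task T3, Novak→Task T2, Jensen→Task T1 = 205 min.
No other one-to-one assignment undercuts 204 min.

Min total: 204 min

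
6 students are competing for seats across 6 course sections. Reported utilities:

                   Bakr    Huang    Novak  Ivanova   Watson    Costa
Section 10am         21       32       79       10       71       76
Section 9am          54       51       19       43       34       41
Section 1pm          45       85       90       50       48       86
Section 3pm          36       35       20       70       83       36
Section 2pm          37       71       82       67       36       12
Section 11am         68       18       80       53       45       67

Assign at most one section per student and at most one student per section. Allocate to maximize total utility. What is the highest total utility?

Optimal: Bakr→Section 9am (54 points), Huang→Section 1pm (85 points), Novak→Section 11am (80 points), Ivanova→Section 2pm (67 points), Watson→Section 3pm (83 points), Costa→Section 10am (76 points) — total 54+85+80+67+83+76 = 445 points.
Column-greedy (each section in turn goes to its best remaining student) gives 426 points, worse by 19.
Next-best assignment: Bakr→Section 11am, Huang→Section 1pm, Novak→Section 2pm, Ivanova→Section 9am, Watson→Section 3pm, Costa→Section 10am = 437 points.
Swapping Ivanova↔Huang (Ivanova→Section 1pm 50 points, Huang→Section 2pm 71 points) loses 31.
No other one-to-one assignment exceeds 445 points.

Maximum total: 445 points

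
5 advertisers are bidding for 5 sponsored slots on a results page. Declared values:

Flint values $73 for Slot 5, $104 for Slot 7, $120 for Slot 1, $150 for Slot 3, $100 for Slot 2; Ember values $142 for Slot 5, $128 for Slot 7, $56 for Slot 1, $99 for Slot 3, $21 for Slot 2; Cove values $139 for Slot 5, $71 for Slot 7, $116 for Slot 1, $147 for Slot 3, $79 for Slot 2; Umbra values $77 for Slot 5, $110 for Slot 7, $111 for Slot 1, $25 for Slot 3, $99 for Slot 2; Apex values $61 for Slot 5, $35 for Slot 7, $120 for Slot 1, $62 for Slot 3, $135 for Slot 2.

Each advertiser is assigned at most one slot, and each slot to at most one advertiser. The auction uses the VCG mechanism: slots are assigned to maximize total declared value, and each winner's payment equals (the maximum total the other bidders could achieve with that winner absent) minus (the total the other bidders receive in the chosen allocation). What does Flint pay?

Flint pays $22.

Efficient allocation: Flint→Slot 3 ($150), Ember→Slot 7 ($128), Cove→Slot 5 ($139), Umbra→Slot 1 ($111), Apex→Slot 2 ($135); total welfare W = $663.
Flint receives Slot 3 at value $150, so the others get W − 150 = $513.
Without Flint: best allocation of the remaining 4 bidders over all 5 slots is Ember→Slot 5 ($142), Cove→Slot 3 ($147), Umbra→Slot 1 ($111), Apex→Slot 2 ($135), total $535.
VCG payment = (others' best without Flint) − (others' welfare with Flint) = 535 − 513 = $22.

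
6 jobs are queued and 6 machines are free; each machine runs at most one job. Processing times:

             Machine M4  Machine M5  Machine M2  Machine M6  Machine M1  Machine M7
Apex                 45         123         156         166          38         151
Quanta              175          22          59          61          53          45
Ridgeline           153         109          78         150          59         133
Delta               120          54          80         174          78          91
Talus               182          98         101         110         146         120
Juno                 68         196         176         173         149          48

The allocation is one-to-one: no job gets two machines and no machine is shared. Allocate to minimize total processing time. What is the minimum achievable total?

Minimum total: 364 min

Optimal: Apex→Machine M4 (45 min), Quanta→Machine M5 (22 min), Ridgeline→Machine M1 (59 min), Delta→Machine M2 (80 min), Talus→Machine M6 (110 min), Juno→Machine M7 (48 min) — total 45+22+59+80+110+48 = 364 min.
Next-best assignment: Apex→Machine M4, Quanta→Machine M6, Ridgeline→Machine M1, Delta→Machine M5, Talus→Machine M2, Juno→Machine M7 = 368 min.
Checked against all permutations: 364 min is optimal.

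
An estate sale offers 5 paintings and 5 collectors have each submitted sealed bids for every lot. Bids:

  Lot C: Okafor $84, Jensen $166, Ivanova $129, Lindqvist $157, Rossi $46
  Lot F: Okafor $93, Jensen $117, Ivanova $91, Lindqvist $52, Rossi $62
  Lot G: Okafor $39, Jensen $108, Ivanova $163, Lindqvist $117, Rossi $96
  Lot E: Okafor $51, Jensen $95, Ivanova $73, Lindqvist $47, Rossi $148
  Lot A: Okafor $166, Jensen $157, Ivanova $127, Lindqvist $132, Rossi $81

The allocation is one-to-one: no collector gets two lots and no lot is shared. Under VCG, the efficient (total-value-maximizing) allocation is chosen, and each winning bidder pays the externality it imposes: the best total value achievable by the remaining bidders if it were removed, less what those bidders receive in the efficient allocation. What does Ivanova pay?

Ivanova pays $9.

Efficient allocation: Okafor→Lot A ($166), Jensen→Lot F ($117), Ivanova→Lot G ($163), Lindqvist→Lot C ($157), Rossi→Lot E ($148); total welfare W = $751.
Ivanova receives Lot G at value $163, so the others get W − 163 = $588.
Without Ivanova: best allocation of the remaining 4 bidders over all 5 lots is Okafor→Lot A ($166), Jensen→Lot C ($166), Lindqvist→Lot G ($117), Rossi→Lot E ($148), total $597.
VCG payment = (others' best without Ivanova) − (others' welfare with Ivanova) = 597 − 588 = $9.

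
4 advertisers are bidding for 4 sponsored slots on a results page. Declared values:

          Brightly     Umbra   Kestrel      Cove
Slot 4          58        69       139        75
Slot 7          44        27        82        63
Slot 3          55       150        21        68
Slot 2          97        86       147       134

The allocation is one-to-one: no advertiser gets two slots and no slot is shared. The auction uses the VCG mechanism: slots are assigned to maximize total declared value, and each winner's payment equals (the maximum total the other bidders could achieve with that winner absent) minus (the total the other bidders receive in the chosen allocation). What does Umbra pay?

Umbra pays $11.

Efficient allocation: Brightly→Slot 7 ($44), Umbra→Slot 3 ($150), Kestrel→Slot 4 ($139), Cove→Slot 2 ($134); total welfare W = $467.
Umbra receives Slot 3 at value $150, so the others get W − 150 = $317.
Without Umbra: best allocation of the remaining 3 bidders over all 4 slots is Brightly→Slot 3 ($55), Kestrel→Slot 4 ($139), Cove→Slot 2 ($134), total $328.
VCG payment = (others' best without Umbra) − (others' welfare with Umbra) = 328 − 317 = $11.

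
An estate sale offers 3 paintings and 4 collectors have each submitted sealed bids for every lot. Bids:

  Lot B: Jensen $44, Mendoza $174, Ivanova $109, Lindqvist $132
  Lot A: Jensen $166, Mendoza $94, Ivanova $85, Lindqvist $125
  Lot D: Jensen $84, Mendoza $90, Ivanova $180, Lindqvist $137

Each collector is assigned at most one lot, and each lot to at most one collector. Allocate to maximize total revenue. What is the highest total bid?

Optimal: Mendoza→Lot B ($174), Jensen→Lot A ($166), Ivanova→Lot D ($180) — total 174+166+180 = $520.
Next-best assignment: Mendoza→Lot B, Lindqvist→Lot A, Ivanova→Lot D = $479.
No other one-to-one assignment exceeds $520.

Maximum total: $520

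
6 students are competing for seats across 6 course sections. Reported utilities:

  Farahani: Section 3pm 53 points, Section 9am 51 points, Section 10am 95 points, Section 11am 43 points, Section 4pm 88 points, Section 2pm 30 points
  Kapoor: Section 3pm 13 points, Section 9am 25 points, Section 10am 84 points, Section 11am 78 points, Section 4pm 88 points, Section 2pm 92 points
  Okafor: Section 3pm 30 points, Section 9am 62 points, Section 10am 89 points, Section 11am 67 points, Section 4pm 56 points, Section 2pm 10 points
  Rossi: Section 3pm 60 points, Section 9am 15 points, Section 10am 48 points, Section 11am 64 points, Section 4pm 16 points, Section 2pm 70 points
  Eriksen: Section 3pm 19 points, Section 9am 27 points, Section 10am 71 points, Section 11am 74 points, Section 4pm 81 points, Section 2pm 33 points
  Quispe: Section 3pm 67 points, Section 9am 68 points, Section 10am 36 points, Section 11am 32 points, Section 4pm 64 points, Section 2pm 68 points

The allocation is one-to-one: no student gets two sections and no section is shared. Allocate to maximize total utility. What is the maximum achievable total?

Max total: 471 points

This is a one-to-one assignment (maximum-weight bipartite matching).
Optimal: Farahani→Section 4pm (88 points), Kapoor→Section 2pm (92 points), Okafor→Section 10am (89 points), Rossi→Section 3pm (60 points), Eriksen→Section 11am (74 points), Quispe→Section 9am (68 points) — total 88+92+89+60+74+68 = 471 points.
No other one-to-one assignment exceeds 471 points.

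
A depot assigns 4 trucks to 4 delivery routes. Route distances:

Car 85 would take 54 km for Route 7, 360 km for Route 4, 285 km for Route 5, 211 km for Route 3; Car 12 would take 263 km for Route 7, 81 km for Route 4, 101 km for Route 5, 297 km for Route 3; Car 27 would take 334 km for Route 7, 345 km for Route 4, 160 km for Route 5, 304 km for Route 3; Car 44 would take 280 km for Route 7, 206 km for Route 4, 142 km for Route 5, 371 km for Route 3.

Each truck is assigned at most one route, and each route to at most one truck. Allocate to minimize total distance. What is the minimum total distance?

Optimal: Car 85→Route 7 (54 km), Car 12→Route 4 (81 km), Car 27→Route 3 (304 km), Car 44→Route 5 (142 km) — total 54+81+304+142 = 581 km.
Row-greedy (each truck in turn takes its cheapest remaining route) gives 666 km, worse by 85.
Swapping Car 85↔Car 27 (Car 85→Route 3 211 km, Car 27→Route 7 334 km) adds 187.
Checked against all permutations: 581 km is optimal.

Minimum total: 581 km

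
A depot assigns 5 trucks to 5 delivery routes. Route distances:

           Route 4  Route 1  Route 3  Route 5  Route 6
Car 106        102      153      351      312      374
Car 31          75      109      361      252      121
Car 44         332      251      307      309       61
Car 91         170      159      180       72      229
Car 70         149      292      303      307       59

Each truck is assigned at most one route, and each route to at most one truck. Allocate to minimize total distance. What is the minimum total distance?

Optimal: Car 106→Route 4 (102 km), Car 31→Route 1 (109 km), Car 44→Route 6 (61 km), Car 91→Route 5 (72 km), Car 70→Route 3 (303 km) — total 102+109+61+72+303 = 647 km.
Column-greedy (each route in turn goes to its cheapest remaining truck) gives 776 km, worse by 129.
Next-best assignment: Car 106→Route 4, Car 31→Route 1, Car 44→Route 3, Car 91→Route 5, Car 70→Route 6 = 649 km.
Swapping Car 106↔Car 31 (Car 106→Route 1 153 km, Car 31→Route 4 75 km) adds 17.

Minimum total: 647 km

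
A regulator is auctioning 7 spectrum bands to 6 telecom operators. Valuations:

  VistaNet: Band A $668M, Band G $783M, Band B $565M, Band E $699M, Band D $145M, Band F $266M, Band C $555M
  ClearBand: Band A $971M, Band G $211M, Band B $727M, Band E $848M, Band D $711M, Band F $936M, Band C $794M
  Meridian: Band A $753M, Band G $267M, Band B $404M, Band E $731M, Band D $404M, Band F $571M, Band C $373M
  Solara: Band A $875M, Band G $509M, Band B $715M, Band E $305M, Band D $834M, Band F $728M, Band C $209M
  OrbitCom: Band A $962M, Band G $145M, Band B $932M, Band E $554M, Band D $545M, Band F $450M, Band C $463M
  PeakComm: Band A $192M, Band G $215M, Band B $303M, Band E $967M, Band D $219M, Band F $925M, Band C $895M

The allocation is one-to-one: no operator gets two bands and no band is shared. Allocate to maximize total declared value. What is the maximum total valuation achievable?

Optimal: VistaNet→Band G ($783M), ClearBand→Band F ($936M), Meridian→Band A ($753M), Solara→Band D ($834M), OrbitCom→Band B ($932M), PeakComm→Band E ($967M) — total 783+936+753+834+932+967 = $5205M.
Checked against all permutations: $5205M is optimal.

Max total: $5205M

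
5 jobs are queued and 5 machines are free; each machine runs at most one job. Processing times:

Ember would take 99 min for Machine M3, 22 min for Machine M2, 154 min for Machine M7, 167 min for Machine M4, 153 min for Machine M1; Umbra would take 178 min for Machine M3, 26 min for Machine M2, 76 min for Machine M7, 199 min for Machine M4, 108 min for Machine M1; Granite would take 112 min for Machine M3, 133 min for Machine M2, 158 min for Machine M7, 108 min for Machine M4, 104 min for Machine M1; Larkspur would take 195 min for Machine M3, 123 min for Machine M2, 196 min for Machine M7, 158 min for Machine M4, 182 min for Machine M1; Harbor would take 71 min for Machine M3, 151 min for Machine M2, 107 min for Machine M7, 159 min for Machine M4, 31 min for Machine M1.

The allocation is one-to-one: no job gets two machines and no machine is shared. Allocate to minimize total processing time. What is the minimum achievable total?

Minimum total: 399 min

Treat this as an assignment problem: match each job to one machine.
Optimal: Ember→Machine M2 (22 min), Umbra→Machine M7 (76 min), Granite→Machine M3 (112 min), Larkspur→Machine M4 (158 min), Harbor→Machine M1 (31 min) — total 22+76+112+158+31 = 399 min.
Next-best assignment: Ember→Machine M2, Umbra→Machine M7, Granite→Machine M1, Larkspur→Machine M4, Harbor→Machine M3 = 431 min.
Swapping Granite↔Umbra (Granite→Machine M7 158 min, Umbra→Machine M3 178 min) adds 148.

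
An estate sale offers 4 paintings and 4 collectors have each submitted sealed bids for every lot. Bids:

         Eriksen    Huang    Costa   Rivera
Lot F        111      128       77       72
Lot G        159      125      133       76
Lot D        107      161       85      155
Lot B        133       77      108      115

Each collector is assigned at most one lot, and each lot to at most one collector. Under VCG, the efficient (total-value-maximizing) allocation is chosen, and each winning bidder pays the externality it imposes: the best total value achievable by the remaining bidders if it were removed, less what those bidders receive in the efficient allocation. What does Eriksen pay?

Efficient allocation: Eriksen→Lot G ($159), Huang→Lot F ($128), Costa→Lot B ($108), Rivera→Lot D ($155); total welfare W = $550.
Eriksen receives Lot G at value $159, so the others get W − 159 = $391.
Without Eriksen: best allocation of the remaining 3 bidders over all 4 lots is Huang→Lot F ($128), Costa→Lot G ($133), Rivera→Lot D ($155), total $416.
VCG payment = (others' best without Eriksen) − (others' welfare with Eriksen) = 416 − 391 = $25.

Eriksen pays $25.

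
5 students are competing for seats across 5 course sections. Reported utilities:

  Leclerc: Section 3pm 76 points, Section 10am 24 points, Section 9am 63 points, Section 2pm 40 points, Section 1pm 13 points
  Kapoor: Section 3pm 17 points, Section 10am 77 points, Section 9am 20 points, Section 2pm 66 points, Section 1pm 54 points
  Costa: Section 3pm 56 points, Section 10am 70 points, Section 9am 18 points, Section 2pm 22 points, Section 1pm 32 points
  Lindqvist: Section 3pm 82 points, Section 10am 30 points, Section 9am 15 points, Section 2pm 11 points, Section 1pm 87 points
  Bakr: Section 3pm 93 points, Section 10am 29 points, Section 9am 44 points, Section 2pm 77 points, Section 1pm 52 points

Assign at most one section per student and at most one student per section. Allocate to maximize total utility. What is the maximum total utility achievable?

Max total: 379 points

This is the linear assignment problem.
Optimal: Leclerc→Section 9am (63 points), Kapoor→Section 2pm (66 points), Costa→Section 10am (70 points), Lindqvist→Section 1pm (87 points), Bakr→Section 3pm (93 points) — total 63+66+70+87+93 = 379 points.
Next-best assignment: Leclerc→Section 9am, Kapoor→Section 10am, Costa→Section 3pm, Lindqvist→Section 1pm, Bakr→Section 2pm = 360 points.
Swapping Leclerc↔Kapoor (Leclerc→Section 2pm 40 points, Kapoor→Section 9am 20 points) loses 69.
Checked against all permutations: 379 points is optimal.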